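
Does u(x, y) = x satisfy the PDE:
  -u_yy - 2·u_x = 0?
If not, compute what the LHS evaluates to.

Evaluate each term of the left-hand side for u = x.
Derivatives:
  u_yy = 0
  u_x = 1
Terms:
  -u_yy = 0
  -2·u_x = -2
Sum: LHS = -2
Given right-hand side: 0. Difference LHS − RHS = -2 ≠ 0, so u is not a solution.

Answer: No, the LHS evaluates to -2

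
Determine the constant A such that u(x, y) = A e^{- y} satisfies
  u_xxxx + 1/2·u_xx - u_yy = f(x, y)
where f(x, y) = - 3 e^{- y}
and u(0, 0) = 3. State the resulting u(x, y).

Answer: u(x, y) = 3 e^{- y}

Derivation:
Substitute the ansatz u = A e^{- y} into the left-hand side.
Derivatives of the ansatz:
  u_xxxx = 0
  u_xx = 0
  u_yy = A e^{- y}
Term by term:
  u_xxxx = 0
  1/2·u_xx = 0
  -u_yy = - A e^{- y}
So the left-hand side equals
  - A e^{- y}
This must equal f(x, y) = - 3 e^{- y} identically.
Matching coefficients of the independent functions:
  [e^{- y}]:  - A = -3
Solving: A = 3.
Check against the point condition:
  u(0, 0) = 3  ⟹  A = 3  ✓
Hence u(x, y) = 3 e^{- y}.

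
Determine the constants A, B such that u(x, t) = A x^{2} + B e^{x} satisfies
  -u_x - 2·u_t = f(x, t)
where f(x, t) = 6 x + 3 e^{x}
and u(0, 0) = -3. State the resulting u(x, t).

Substitute the ansatz u = A x^{2} + B e^{x} into the left-hand side.
Derivatives of the ansatz:
  u_x = 2 A x + B e^{x}
  u_t = 0
Term by term:
  -u_x = - 2 A x - B e^{x}
  -2·u_t = 0
So the left-hand side equals
  - 2 A x - B e^{x}
This must equal f(x, t) = 6 x + 3 e^{x} identically.
Matching coefficients of the independent functions:
  [x]:  - 2 A = 6
  [e^{x}]:  - B = 3
Solving: A = -3, B = -3.
Check against the point condition:
  u(0, 0) = -3  ⟹  B = -3  ✓
Hence u(x, t) = - 3 x^{2} - 3 e^{x}.

Answer: u(x, t) = - 3 x^{2} - 3 e^{x}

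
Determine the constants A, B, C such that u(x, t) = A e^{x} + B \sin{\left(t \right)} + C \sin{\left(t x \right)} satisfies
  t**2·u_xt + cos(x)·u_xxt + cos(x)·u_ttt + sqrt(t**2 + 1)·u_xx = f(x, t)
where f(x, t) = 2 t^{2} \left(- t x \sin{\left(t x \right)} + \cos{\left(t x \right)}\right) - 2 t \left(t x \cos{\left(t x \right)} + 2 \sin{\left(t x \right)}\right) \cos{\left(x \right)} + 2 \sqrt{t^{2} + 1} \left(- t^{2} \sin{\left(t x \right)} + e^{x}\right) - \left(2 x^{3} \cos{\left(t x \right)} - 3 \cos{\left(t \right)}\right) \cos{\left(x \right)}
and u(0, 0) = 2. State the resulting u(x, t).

Substitute the ansatz u = A e^{x} + B \sin{\left(t \right)} + C \sin{\left(t x \right)} into the left-hand side.
Derivatives of the ansatz:
  u_xt = - C t x \sin{\left(t x \right)} + C \cos{\left(t x \right)}
  u_xxt = - C t^{2} x \cos{\left(t x \right)} - 2 C t \sin{\left(t x \right)}
  u_ttt = - B \cos{\left(t \right)} - C x^{3} \cos{\left(t x \right)}
  u_xx = A e^{x} - C t^{2} \sin{\left(t x \right)}
Term by term:
  t**2·u_xt = - C t^{3} x \sin{\left(t x \right)} + C t^{2} \cos{\left(t x \right)}
  cos(x)·u_xxt = - C t^{2} x \cos{\left(x \right)} \cos{\left(t x \right)} - 2 C t \sin{\left(t x \right)} \cos{\left(x \right)}
  cos(x)·u_ttt = - B \cos{\left(t \right)} \cos{\left(x \right)} - C x^{3} \cos{\left(x \right)} \cos{\left(t x \right)}
  sqrt(t**2 + 1)·u_xx = A \sqrt{t^{2} + 1} e^{x} - C t^{2} \sqrt{t^{2} + 1} \sin{\left(t x \right)}
So the left-hand side equals
  A \sqrt{t^{2} + 1} e^{x} - B \cos{\left(t \right)} \cos{\left(x \right)} - C t^{3} x \sin{\left(t x \right)} - C t^{2} x \cos{\left(x \right)} \cos{\left(t x \right)} - C t^{2} \sqrt{t^{2} + 1} \sin{\left(t x \right)} + C t^{2} \cos{\left(t x \right)} - 2 C t \sin{\left(t x \right)} \cos{\left(x \right)} - C x^{3} \cos{\left(x \right)} \cos{\left(t x \right)}
This must equal f(x, t) identically; expanded, f = - 2 t^{3} x \sin{\left(t x \right)} - 2 t^{2} x \cos{\left(x \right)} \cos{\left(t x \right)} - 2 t^{2} \sqrt{t^{2} + 1} \sin{\left(t x \right)} + 2 t^{2} \cos{\left(t x \right)} - 4 t \sin{\left(t x \right)} \cos{\left(x \right)} - 2 x^{3} \cos{\left(x \right)} \cos{\left(t x \right)} + 2 \sqrt{t^{2} + 1} e^{x} + 3 \cos{\left(t \right)} \cos{\left(x \right)}.
Matching coefficients of the independent functions:
  [t^{2} \cos{\left(t x \right)}]:  C = 2
  [\sqrt{t^{2} + 1} e^{x}]:  A = 2
  [\cos{\left(t \right)} \cos{\left(x \right)}]:  - B = 3
  [t \sin{\left(t x \right)} \cos{\left(x \right)}]:  - 2 C = -4
  [t^{2} \sqrt{t^{2} + 1} \sin{\left(t x \right)}, t^{3} x \sin{\left(t x \right)}, x^{3} \cos{\left(x \right)} \cos{\left(t x \right)}, t^{2} x \cos{\left(x \right)} \cos{\left(t x \right)}]:  - C = -2
Solving: A = 2, B = -3, C = 2.
Check against the point condition:
  u(0, 0) = 2  ⟹  A = 2  ✓
Hence u(x, t) = 2 e^{x} - 3 \sin{\left(t \right)} + 2 \sin{\left(t x \right)}.

Answer: u(x, t) = 2 e^{x} - 3 \sin{\left(t \right)} + 2 \sin{\left(t x \right)}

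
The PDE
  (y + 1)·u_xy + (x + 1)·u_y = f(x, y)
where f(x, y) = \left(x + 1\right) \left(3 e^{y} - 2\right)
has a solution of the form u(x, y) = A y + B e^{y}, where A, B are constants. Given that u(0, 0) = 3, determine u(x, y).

Substitute the ansatz u = A y + B e^{y} into the left-hand side.
Derivatives of the ansatz:
  u_xy = 0
  u_y = A + B e^{y}
Term by term:
  (y + 1)·u_xy = 0
  (x + 1)·u_y = A x + A + B x e^{y} + B e^{y}
So the left-hand side equals
  A x + A + B x e^{y} + B e^{y}
This must equal f(x, y) identically; expanded, f = 3 x e^{y} - 2 x + 3 e^{y} - 2.
Matching coefficients of the independent functions:
  [constant term, x]:  A = -2
  [x e^{y}, e^{y}]:  B = 3
Solving: A = -2, B = 3.
Check against the point condition:
  u(0, 0) = 3  ⟹  B = 3  ✓
Hence u(x, y) = - 2 y + 3 e^{y}.

Answer: u(x, y) = - 2 y + 3 e^{y}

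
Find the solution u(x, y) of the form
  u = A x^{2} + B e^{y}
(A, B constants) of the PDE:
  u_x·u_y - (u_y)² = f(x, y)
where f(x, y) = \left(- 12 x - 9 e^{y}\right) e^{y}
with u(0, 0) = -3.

Substitute the ansatz u = A x^{2} + B e^{y} into the left-hand side.
Derivatives of the ansatz:
  u_x = 2 A x
  u_y = B e^{y}
Term by term:
  u_x·u_y = 2 A B x e^{y}
  -(u_y)² = - B^{2} e^{2 y}
So the left-hand side equals
  2 A B x e^{y} - B^{2} e^{2 y}
This must equal f(x, y) = \left(- 12 x - 9 e^{y}\right) e^{y} identically.
Matching coefficients of the independent functions:
  [x e^{y}]:  2 A B = -12
  [e^{2 y}]:  - B^{2} = -9
These equations allow (A, B) = (-2, 3) or (2, -3).
Impose the point condition(s):
  u(0, 0) = -3  ⟹  B = -3
Only A = 2, B = -3 satisfies everything.
Hence u(x, y) = 2 x^{2} - 3 e^{y}.

Answer: u(x, y) = 2 x^{2} - 3 e^{y}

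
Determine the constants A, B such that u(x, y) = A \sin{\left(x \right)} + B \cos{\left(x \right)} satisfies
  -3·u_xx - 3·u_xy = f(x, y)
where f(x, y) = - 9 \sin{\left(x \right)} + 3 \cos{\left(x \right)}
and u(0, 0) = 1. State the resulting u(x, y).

Substitute the ansatz u = A \sin{\left(x \right)} + B \cos{\left(x \right)} into the left-hand side.
Derivatives of the ansatz:
  u_xx = - A \sin{\left(x \right)} - B \cos{\left(x \right)}
  u_xy = 0
Term by term:
  -3·u_xx = 3 A \sin{\left(x \right)} + 3 B \cos{\left(x \right)}
  -3·u_xy = 0
So the left-hand side equals
  3 A \sin{\left(x \right)} + 3 B \cos{\left(x \right)}
This must equal f(x, y) = - 9 \sin{\left(x \right)} + 3 \cos{\left(x \right)} identically.
Matching coefficients of the independent functions:
  [\sin{\left(x \right)}]:  3 A = -9
  [\cos{\left(x \right)}]:  3 B = 3
Solving: A = -3, B = 1.
Check against the point condition:
  u(0, 0) = 1  ⟹  B = 1  ✓
Hence u(x, y) = - 3 \sin{\left(x \right)} + \cos{\left(x \right)}.

Answer: u(x, y) = - 3 \sin{\left(x \right)} + \cos{\left(x \right)}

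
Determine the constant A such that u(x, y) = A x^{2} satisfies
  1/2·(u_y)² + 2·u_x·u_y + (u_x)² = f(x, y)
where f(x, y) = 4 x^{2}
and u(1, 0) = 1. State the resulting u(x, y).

Answer: u(x, y) = x^{2}

Derivation:
Substitute the ansatz u = A x^{2} into the left-hand side.
Derivatives of the ansatz:
  u_y = 0
  u_x = 2 A x
Term by term:
  1/2·(u_y)² = 0
  2·u_x·u_y = 0
  (u_x)² = 4 A^{2} x^{2}
So the left-hand side equals
  4 A^{2} x^{2}
This must equal f(x, y) = 4 x^{2} identically.
Matching coefficients of the independent functions:
  [x^{2}]:  4 A^{2} = 4
These equations allow (A) = (-1) or (1).
Impose the point condition(s):
  u(1, 0) = 1  ⟹  A = 1
Only A = 1 satisfies everything.
Hence u(x, y) = x^{2}.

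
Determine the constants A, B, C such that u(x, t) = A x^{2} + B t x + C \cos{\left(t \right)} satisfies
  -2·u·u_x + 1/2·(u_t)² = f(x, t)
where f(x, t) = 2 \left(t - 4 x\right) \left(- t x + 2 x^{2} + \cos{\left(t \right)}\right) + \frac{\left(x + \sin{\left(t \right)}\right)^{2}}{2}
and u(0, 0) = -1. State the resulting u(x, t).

Substitute the ansatz u = A x^{2} + B t x + C \cos{\left(t \right)} into the left-hand side.
Derivatives of the ansatz:
  u_x = 2 A x + B t
  u_t = B x - C \sin{\left(t \right)}
Term by term:
  -2·u·u_x = - 4 A^{2} x^{3} - 6 A B t x^{2} - 4 A C x \cos{\left(t \right)} - 2 B^{2} t^{2} x - 2 B C t \cos{\left(t \right)}
  1/2·(u_t)² = \frac{B^{2} x^{2}}{2} - B C x \sin{\left(t \right)} + \frac{C^{2} \sin^{2}{\left(t \right)}}{2}
So the left-hand side equals
  - 4 A^{2} x^{3} - 6 A B t x^{2} - 4 A C x \cos{\left(t \right)} - 2 B^{2} t^{2} x + \frac{B^{2} x^{2}}{2} - 2 B C t \cos{\left(t \right)} - B C x \sin{\left(t \right)} + \frac{C^{2} \sin^{2}{\left(t \right)}}{2}
This must equal f(x, t) identically; expanded, f = - 2 t^{2} x + 12 t x^{2} + 2 t \cos{\left(t \right)} - 16 x^{3} + \frac{x^{2}}{2} + x \sin{\left(t \right)} - 8 x \cos{\left(t \right)} + \frac{\sin^{2}{\left(t \right)}}{2}.
Matching coefficients of the independent functions:
  [x^{2}]:  \frac{B^{2}}{2} = \frac{1}{2}
  [x^{3}]:  - 4 A^{2} = -16
  [t x^{2}]:  - 6 A B = 12
  [t \cos{\left(t \right)}]:  - 2 B C = 2
  [t^{2} x]:  - 2 B^{2} = -2
  [x \sin{\left(t \right)}]:  - B C = 1
  [x \cos{\left(t \right)}]:  - 4 A C = -8
  [\sin^{2}{\left(t \right)}]:  \frac{C^{2}}{2} = \frac{1}{2}
These equations allow (A, B, C) = (-2, 1, -1) or (2, -1, 1).
Impose the point condition(s):
  u(0, 0) = -1  ⟹  C = -1
Only A = -2, B = 1, C = -1 satisfies everything.
Hence u(x, t) = t x - 2 x^{2} - \cos{\left(t \right)}.

Answer: u(x, t) = t x - 2 x^{2} - \cos{\left(t \right)}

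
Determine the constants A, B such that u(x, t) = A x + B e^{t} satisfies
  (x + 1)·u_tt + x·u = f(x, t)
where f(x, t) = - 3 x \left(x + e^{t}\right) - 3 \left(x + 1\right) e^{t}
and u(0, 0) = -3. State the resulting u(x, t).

Substitute the ansatz u = A x + B e^{t} into the left-hand side.
Derivatives of the ansatz:
  u_tt = B e^{t}
Term by term:
  (x + 1)·u_tt = B x e^{t} + B e^{t}
  x·u = A x^{2} + B x e^{t}
So the left-hand side equals
  A x^{2} + 2 B x e^{t} + B e^{t}
This must equal f(x, t) identically; expanded, f = - 3 x^{2} - 6 x e^{t} - 3 e^{t}.
Matching coefficients of the independent functions:
  [x^{2}]:  A = -3
  [x e^{t}]:  2 B = -6
  [e^{t}]:  B = -3
Solving: A = -3, B = -3.
Check against the point condition:
  u(0, 0) = -3  ⟹  B = -3  ✓
Hence u(x, t) = - 3 x - 3 e^{t}.

Answer: u(x, t) = - 3 x - 3 e^{t}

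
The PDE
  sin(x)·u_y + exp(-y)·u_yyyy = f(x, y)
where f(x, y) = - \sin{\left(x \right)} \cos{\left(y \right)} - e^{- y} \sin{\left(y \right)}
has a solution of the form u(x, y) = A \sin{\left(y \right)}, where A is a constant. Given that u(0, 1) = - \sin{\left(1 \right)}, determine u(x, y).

Substitute the ansatz u = A \sin{\left(y \right)} into the left-hand side.
Derivatives of the ansatz:
  u_y = A \cos{\left(y \right)}
  u_yyyy = A \sin{\left(y \right)}
Term by term:
  sin(x)·u_y = A \sin{\left(x \right)} \cos{\left(y \right)}
  exp(-y)·u_yyyy = A e^{- y} \sin{\left(y \right)}
So the left-hand side equals
  A \sin{\left(x \right)} \cos{\left(y \right)} + A e^{- y} \sin{\left(y \right)}
This must equal f(x, y) = - \sin{\left(x \right)} \cos{\left(y \right)} - e^{- y} \sin{\left(y \right)} identically.
Matching coefficients of the independent functions:
  [e^{- y} \sin{\left(y \right)}, \sin{\left(x \right)} \cos{\left(y \right)}]:  A = -1
Solving: A = -1.
Check against the point condition:
  u(0, 1) = - \sin{\left(1 \right)}  ⟹  A \sin{\left(1 \right)} = - \sin{\left(1 \right)}  ✓
Hence u(x, y) = - \sin{\left(y \right)}.

Answer: u(x, y) = - \sin{\left(y \right)}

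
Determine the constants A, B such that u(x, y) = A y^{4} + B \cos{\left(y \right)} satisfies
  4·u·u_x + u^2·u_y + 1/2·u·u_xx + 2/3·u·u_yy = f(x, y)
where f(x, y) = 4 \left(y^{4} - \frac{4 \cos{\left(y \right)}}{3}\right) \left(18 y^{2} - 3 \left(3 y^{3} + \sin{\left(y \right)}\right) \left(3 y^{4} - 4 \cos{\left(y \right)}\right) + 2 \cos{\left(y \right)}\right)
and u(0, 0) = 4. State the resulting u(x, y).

Answer: u(x, y) = - 3 y^{4} + 4 \cos{\left(y \right)}

Derivation:
Substitute the ansatz u = A y^{4} + B \cos{\left(y \right)} into the left-hand side.
Derivatives of the ansatz:
  u_x = 0
  u_y = 4 A y^{3} - B \sin{\left(y \right)}
  u_xx = 0
  u_yy = 12 A y^{2} - B \cos{\left(y \right)}
Term by term:
  4·u·u_x = 0
  u^2·u_y = 4 A^{3} y^{11} - A^{2} B y^{8} \sin{\left(y \right)} + 8 A^{2} B y^{7} \cos{\left(y \right)} - 2 A B^{2} y^{4} \sin{\left(y \right)} \cos{\left(y \right)} + 4 A B^{2} y^{3} \cos^{2}{\left(y \right)} - B^{3} \sin{\left(y \right)} \cos^{2}{\left(y \right)}
  1/2·u·u_xx = 0
  2/3·u·u_yy = 8 A^{2} y^{6} - \frac{2 A B y^{4} \cos{\left(y \right)}}{3} + 8 A B y^{2} \cos{\left(y \right)} - \frac{2 B^{2} \cos^{2}{\left(y \right)}}{3}
So the left-hand side equals
  4 A^{3} y^{11} - A^{2} B y^{8} \sin{\left(y \right)} + 8 A^{2} B y^{7} \cos{\left(y \right)} + 8 A^{2} y^{6} - 2 A B^{2} y^{4} \sin{\left(y \right)} \cos{\left(y \right)} + 4 A B^{2} y^{3} \cos^{2}{\left(y \right)} - \frac{2 A B y^{4} \cos{\left(y \right)}}{3} + 8 A B y^{2} \cos{\left(y \right)} - B^{3} \sin{\left(y \right)} \cos^{2}{\left(y \right)} - \frac{2 B^{2} \cos^{2}{\left(y \right)}}{3}
This must equal f(x, y) identically; expanded, f = - 108 y^{11} - 36 y^{8} \sin{\left(y \right)} + 288 y^{7} \cos{\left(y \right)} + 72 y^{6} + 96 y^{4} \sin{\left(y \right)} \cos{\left(y \right)} + 8 y^{4} \cos{\left(y \right)} - 192 y^{3} \cos^{2}{\left(y \right)} - 96 y^{2} \cos{\left(y \right)} - 64 \sin{\left(y \right)} \cos^{2}{\left(y \right)} - \frac{32 \cos^{2}{\left(y \right)}}{3}.
Matching coefficients of the independent functions:
  [y^{6}]:  8 A^{2} = 72
  [y^{11}]:  4 A^{3} = -108
  [y^{2} \cos{\left(y \right)}]:  8 A B = -96
  [y^{3} \cos^{2}{\left(y \right)}]:  4 A B^{2} = -192
  [y^{4} \cos{\left(y \right)}]:  - \frac{2 A B}{3} = 8
  [y^{7} \cos{\left(y \right)}]:  8 A^{2} B = 288
  [y^{8} \sin{\left(y \right)}]:  - A^{2} B = -36
  [\sin{\left(y \right)} \cos^{2}{\left(y \right)}]:  - B^{3} = -64
  [y^{4} \sin{\left(y \right)} \cos{\left(y \right)}]:  - 2 A B^{2} = 96
  [\cos^{2}{\left(y \right)}]:  - \frac{2 B^{2}}{3} = - \frac{32}{3}
Solving: A = -3, B = 4.
Check against the point condition:
  u(0, 0) = 4  ⟹  B = 4  ✓
Hence u(x, y) = - 3 y^{4} + 4 \cos{\left(y \right)}.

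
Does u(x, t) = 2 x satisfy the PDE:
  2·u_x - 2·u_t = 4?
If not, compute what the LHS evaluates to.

Evaluate each term of the left-hand side for u = 2 x.
Derivatives:
  u_x = 2
  u_t = 0
Terms:
  2·u_x = 4
  -2·u_t = 0
Sum: LHS = 4
This is exactly the given right-hand side, so u is a solution.

Answer: Yes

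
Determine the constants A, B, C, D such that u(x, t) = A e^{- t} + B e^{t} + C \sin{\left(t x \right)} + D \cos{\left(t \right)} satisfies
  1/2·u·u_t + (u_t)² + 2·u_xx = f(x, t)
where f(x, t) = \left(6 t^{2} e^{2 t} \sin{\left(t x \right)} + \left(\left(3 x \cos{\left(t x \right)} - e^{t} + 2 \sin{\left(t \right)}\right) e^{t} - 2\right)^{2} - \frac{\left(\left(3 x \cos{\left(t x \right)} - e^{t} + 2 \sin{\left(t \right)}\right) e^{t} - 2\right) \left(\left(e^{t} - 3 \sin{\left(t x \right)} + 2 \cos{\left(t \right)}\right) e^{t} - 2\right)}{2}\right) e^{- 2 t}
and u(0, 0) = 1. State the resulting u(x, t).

Substitute the ansatz u = A e^{- t} + B e^{t} + C \sin{\left(t x \right)} + D \cos{\left(t \right)} into the left-hand side.
Derivatives of the ansatz:
  u_t = - A e^{- t} + B e^{t} + C x \cos{\left(t x \right)} - D \sin{\left(t \right)}
  u_xx = - C t^{2} \sin{\left(t x \right)}
Term by term:
  1/2·u·u_t = - \frac{A^{2} e^{- 2 t}}{2} + \frac{A C x e^{- t} \cos{\left(t x \right)}}{2} - \frac{A C e^{- t} \sin{\left(t x \right)}}{2} - \frac{A D e^{- t} \sin{\left(t \right)}}{2} - \frac{A D e^{- t} \cos{\left(t \right)}}{2} + \frac{B^{2} e^{2 t}}{2} + \frac{B C x e^{t} \cos{\left(t x \right)}}{2} + \frac{B C e^{t} \sin{\left(t x \right)}}{2} - \frac{B D e^{t} \sin{\left(t \right)}}{2} + \frac{B D e^{t} \cos{\left(t \right)}}{2} + \frac{C^{2} x \sin{\left(t x \right)} \cos{\left(t x \right)}}{2} + \frac{C D x \cos{\left(t \right)} \cos{\left(t x \right)}}{2} - \frac{C D \sin{\left(t \right)} \sin{\left(t x \right)}}{2} - \frac{D^{2} \sin{\left(t \right)} \cos{\left(t \right)}}{2}
  (u_t)² = A^{2} e^{- 2 t} - 2 A B - 2 A C x e^{- t} \cos{\left(t x \right)} + 2 A D e^{- t} \sin{\left(t \right)} + B^{2} e^{2 t} + 2 B C x e^{t} \cos{\left(t x \right)} - 2 B D e^{t} \sin{\left(t \right)} + C^{2} x^{2} \cos^{2}{\left(t x \right)} - 2 C D x \sin{\left(t \right)} \cos{\left(t x \right)} + D^{2} \sin^{2}{\left(t \right)}
  2·u_xx = - 2 C t^{2} \sin{\left(t x \right)}
So the left-hand side equals
  \frac{A^{2} e^{- 2 t}}{2} - 2 A B - \frac{3 A C x e^{- t} \cos{\left(t x \right)}}{2} - \frac{A C e^{- t} \sin{\left(t x \right)}}{2} + \frac{3 A D e^{- t} \sin{\left(t \right)}}{2} - \frac{A D e^{- t} \cos{\left(t \right)}}{2} + \frac{3 B^{2} e^{2 t}}{2} + \frac{5 B C x e^{t} \cos{\left(t x \right)}}{2} + \frac{B C e^{t} \sin{\left(t x \right)}}{2} - \frac{5 B D e^{t} \sin{\left(t \right)}}{2} + \frac{B D e^{t} \cos{\left(t \right)}}{2} + C^{2} x^{2} \cos^{2}{\left(t x \right)} + \frac{C^{2} x \sin{\left(t x \right)} \cos{\left(t x \right)}}{2} - 2 C D x \sin{\left(t \right)} \cos{\left(t x \right)} + \frac{C D x \cos{\left(t \right)} \cos{\left(t x \right)}}{2} - \frac{C D \sin{\left(t \right)} \sin{\left(t x \right)}}{2} - 2 C t^{2} \sin{\left(t x \right)} + D^{2} \sin^{2}{\left(t \right)} - \frac{D^{2} \sin{\left(t \right)} \cos{\left(t \right)}}{2}
This must equal f(x, t) identically; expanded, f = 6 t^{2} \sin{\left(t x \right)} + 9 x^{2} \cos^{2}{\left(t x \right)} - \frac{15 x e^{t} \cos{\left(t x \right)}}{2} + 12 x \sin{\left(t \right)} \cos{\left(t x \right)} + \frac{9 x \sin{\left(t x \right)} \cos{\left(t x \right)}}{2} - 3 x \cos{\left(t \right)} \cos{\left(t x \right)} - 9 x e^{- t} \cos{\left(t x \right)} + \frac{3 e^{2 t}}{2} - 5 e^{t} \sin{\left(t \right)} - \frac{3 e^{t} \sin{\left(t x \right)}}{2} + e^{t} \cos{\left(t \right)} + 4 \sin^{2}{\left(t \right)} + 3 \sin{\left(t \right)} \sin{\left(t x \right)} - 2 \sin{\left(t \right)} \cos{\left(t \right)} + 4 - 6 e^{- t} \sin{\left(t \right)} - 3 e^{- t} \sin{\left(t x \right)} + 2 e^{- t} \cos{\left(t \right)} + 2 e^{- 2 t}.
Matching coefficients of the independent functions:
(each divided by its leading coefficient; functions giving the same equation are listed together)
  [constant term]:  A B + 2 = 0
  [t^{2} \sin{\left(t x \right)}]:  C + 3 = 0
  [x^{2} \cos^{2}{\left(t x \right)}, x \sin{\left(t x \right)} \cos{\left(t x \right)}]:  C^{2} - 9 = 0
  [e^{- t} \sin{\left(t \right)}, e^{- t} \cos{\left(t \right)}]:  A D + 4 = 0
  [e^{- t} \sin{\left(t x \right)}, x e^{- t} \cos{\left(t x \right)}]:  A C - 6 = 0
  [e^{t} \sin{\left(t \right)}, e^{t} \cos{\left(t \right)}]:  B D - 2 = 0
  [e^{t} \sin{\left(t x \right)}, x e^{t} \cos{\left(t x \right)}]:  B C + 3 = 0
  [\sin{\left(t \right)} \sin{\left(t x \right)}, x \sin{\left(t \right)} \cos{\left(t x \right)}, x \cos{\left(t \right)} \cos{\left(t x \right)}]:  C D + 6 = 0
  [\sin{\left(t \right)} \cos{\left(t \right)}, \sin^{2}{\left(t \right)}]:  D^{2} - 4 = 0
  [e^{- 2 t}]:  A^{2} - 4 = 0
  [e^{2 t}]:  B^{2} - 1 = 0
Solving: A = -2, B = 1, C = -3, D = 2.
Check against the point condition:
  u(0, 0) = 1  ⟹  A + B + D = 1  ✓
Hence u(x, t) = e^{t} - 3 \sin{\left(t x \right)} + 2 \cos{\left(t \right)} - 2 e^{- t}.

Answer: u(x, t) = e^{t} - 3 \sin{\left(t x \right)} + 2 \cos{\left(t \right)} - 2 e^{- t}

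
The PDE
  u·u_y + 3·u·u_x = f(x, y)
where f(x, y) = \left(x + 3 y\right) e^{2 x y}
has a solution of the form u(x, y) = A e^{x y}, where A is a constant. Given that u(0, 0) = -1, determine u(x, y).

Answer: u(x, y) = - e^{x y}

Derivation:
Substitute the ansatz u = A e^{x y} into the left-hand side.
Derivatives of the ansatz:
  u_y = A x e^{x y}
  u_x = A y e^{x y}
Term by term:
  u·u_y = A^{2} x e^{2 x y}
  3·u·u_x = 3 A^{2} y e^{2 x y}
So the left-hand side equals
  A^{2} x e^{2 x y} + 3 A^{2} y e^{2 x y}
This must equal f(x, y) identically; expanded, f = x e^{2 x y} + 3 y e^{2 x y}.
Matching coefficients of the independent functions:
  [x e^{2 x y}]:  A^{2} = 1
  [y e^{2 x y}]:  3 A^{2} = 3
These equations allow (A) = (-1) or (1).
Impose the point condition(s):
  u(0, 0) = -1  ⟹  A = -1
Only A = -1 satisfies everything.
Hence u(x, y) = - e^{x y}.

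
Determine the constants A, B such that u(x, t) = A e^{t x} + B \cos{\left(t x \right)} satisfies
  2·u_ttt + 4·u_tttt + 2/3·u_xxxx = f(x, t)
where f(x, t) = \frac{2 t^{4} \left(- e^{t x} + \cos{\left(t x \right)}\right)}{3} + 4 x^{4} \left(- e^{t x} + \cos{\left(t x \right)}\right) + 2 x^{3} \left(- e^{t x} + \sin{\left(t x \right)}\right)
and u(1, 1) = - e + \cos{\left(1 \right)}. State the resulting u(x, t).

Substitute the ansatz u = A e^{t x} + B \cos{\left(t x \right)} into the left-hand side.
Derivatives of the ansatz:
  u_ttt = A x^{3} e^{t x} + B x^{3} \sin{\left(t x \right)}
  u_tttt = A x^{4} e^{t x} + B x^{4} \cos{\left(t x \right)}
  u_xxxx = A t^{4} e^{t x} + B t^{4} \cos{\left(t x \right)}
Term by term:
  2·u_ttt = 2 A x^{3} e^{t x} + 2 B x^{3} \sin{\left(t x \right)}
  4·u_tttt = 4 A x^{4} e^{t x} + 4 B x^{4} \cos{\left(t x \right)}
  2/3·u_xxxx = \frac{2 A t^{4} e^{t x}}{3} + \frac{2 B t^{4} \cos{\left(t x \right)}}{3}
So the left-hand side equals
  \frac{2 A t^{4} e^{t x}}{3} + 4 A x^{4} e^{t x} + 2 A x^{3} e^{t x} + \frac{2 B t^{4} \cos{\left(t x \right)}}{3} + 4 B x^{4} \cos{\left(t x \right)} + 2 B x^{3} \sin{\left(t x \right)}
This must equal f(x, t) identically; expanded, f = - \frac{2 t^{4} e^{t x}}{3} + \frac{2 t^{4} \cos{\left(t x \right)}}{3} - 4 x^{4} e^{t x} + 4 x^{4} \cos{\left(t x \right)} - 2 x^{3} e^{t x} + 2 x^{3} \sin{\left(t x \right)}.
Matching coefficients of the independent functions:
  [t^{4} e^{t x}]:  \frac{2 A}{3} = - \frac{2}{3}
  [t^{4} \cos{\left(t x \right)}]:  \frac{2 B}{3} = \frac{2}{3}
  [x^{3} e^{t x}]:  2 A = -2
  [x^{3} \sin{\left(t x \right)}]:  2 B = 2
  [x^{4} e^{t x}]:  4 A = -4
  [x^{4} \cos{\left(t x \right)}]:  4 B = 4
Solving: A = -1, B = 1.
Check against the point condition:
  u(1, 1) = - e + \cos{\left(1 \right)}  ⟹  e A + B \cos{\left(1 \right)} = - e + \cos{\left(1 \right)}  ✓
Hence u(x, t) = - e^{t x} + \cos{\left(t x \right)}.

Answer: u(x, t) = - e^{t x} + \cos{\left(t x \right)}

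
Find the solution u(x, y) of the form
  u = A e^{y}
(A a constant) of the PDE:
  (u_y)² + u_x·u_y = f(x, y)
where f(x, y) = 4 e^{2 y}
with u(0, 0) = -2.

Substitute the ansatz u = A e^{y} into the left-hand side.
Derivatives of the ansatz:
  u_y = A e^{y}
  u_x = 0
Term by term:
  (u_y)² = A^{2} e^{2 y}
  u_x·u_y = 0
So the left-hand side equals
  A^{2} e^{2 y}
This must equal f(x, y) = 4 e^{2 y} identically.
Matching coefficients of the independent functions:
  [e^{2 y}]:  A^{2} = 4
These equations allow (A) = (-2) or (2).
Impose the point condition(s):
  u(0, 0) = -2  ⟹  A = -2
Only A = -2 satisfies everything.
Hence u(x, y) = - 2 e^{y}.

Answer: u(x, y) = - 2 e^{y}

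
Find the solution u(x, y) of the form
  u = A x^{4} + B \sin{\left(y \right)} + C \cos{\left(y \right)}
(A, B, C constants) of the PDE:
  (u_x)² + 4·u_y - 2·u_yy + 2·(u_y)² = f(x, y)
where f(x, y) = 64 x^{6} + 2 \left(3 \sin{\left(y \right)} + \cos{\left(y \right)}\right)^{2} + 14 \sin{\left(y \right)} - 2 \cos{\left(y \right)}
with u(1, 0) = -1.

Substitute the ansatz u = A x^{4} + B \sin{\left(y \right)} + C \cos{\left(y \right)} into the left-hand side.
Derivatives of the ansatz:
  u_x = 4 A x^{3}
  u_y = B \cos{\left(y \right)} - C \sin{\left(y \right)}
  u_yy = - B \sin{\left(y \right)} - C \cos{\left(y \right)}
Term by term:
  (u_x)² = 16 A^{2} x^{6}
  4·u_y = 4 B \cos{\left(y \right)} - 4 C \sin{\left(y \right)}
  -2·u_yy = 2 B \sin{\left(y \right)} + 2 C \cos{\left(y \right)}
  2·(u_y)² = 2 B^{2} \cos^{2}{\left(y \right)} - 4 B C \sin{\left(y \right)} \cos{\left(y \right)} + 2 C^{2} \sin^{2}{\left(y \right)}
So the left-hand side equals
  16 A^{2} x^{6} + 2 B^{2} \cos^{2}{\left(y \right)} - 4 B C \sin{\left(y \right)} \cos{\left(y \right)} + 2 B \sin{\left(y \right)} + 4 B \cos{\left(y \right)} + 2 C^{2} \sin^{2}{\left(y \right)} - 4 C \sin{\left(y \right)} + 2 C \cos{\left(y \right)}
This must equal f(x, y) identically; expanded, f = 64 x^{6} + 18 \sin^{2}{\left(y \right)} + 12 \sin{\left(y \right)} \cos{\left(y \right)} + 14 \sin{\left(y \right)} + 2 \cos^{2}{\left(y \right)} - 2 \cos{\left(y \right)}.
Matching coefficients of the independent functions:
  [x^{6}]:  16 A^{2} = 64
  [\sin{\left(y \right)} \cos{\left(y \right)}]:  - 4 B C = 12
  [\sin{\left(y \right)}]:  2 B - 4 C = 14
  [\sin^{2}{\left(y \right)}]:  2 C^{2} = 18
  [\cos{\left(y \right)}]:  4 B + 2 C = -2
  [\cos^{2}{\left(y \right)}]:  2 B^{2} = 2
These equations allow (A, B, C) = (-2, 1, -3) or (2, 1, -3).
Impose the point condition(s):
  u(1, 0) = -1  ⟹  A + C = -1
Only A = 2, B = 1, C = -3 satisfies everything.
Hence u(x, y) = 2 x^{4} + \sin{\left(y \right)} - 3 \cos{\left(y \right)}.

Answer: u(x, y) = 2 x^{4} + \sin{\left(y \right)} - 3 \cos{\left(y \right)}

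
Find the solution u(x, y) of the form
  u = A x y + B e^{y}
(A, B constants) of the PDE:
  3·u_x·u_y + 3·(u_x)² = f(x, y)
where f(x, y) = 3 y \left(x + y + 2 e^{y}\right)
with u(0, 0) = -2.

Answer: u(x, y) = - x y - 2 e^{y}

Derivation:
Substitute the ansatz u = A x y + B e^{y} into the left-hand side.
Derivatives of the ansatz:
  u_x = A y
  u_y = A x + B e^{y}
Term by term:
  3·u_x·u_y = 3 A^{2} x y + 3 A B y e^{y}
  3·(u_x)² = 3 A^{2} y^{2}
So the left-hand side equals
  3 A^{2} x y + 3 A^{2} y^{2} + 3 A B y e^{y}
This must equal f(x, y) identically; expanded, f = 3 x y + 3 y^{2} + 6 y e^{y}.
Matching coefficients of the independent functions:
  [y^{2}, x y]:  3 A^{2} = 3
  [y e^{y}]:  3 A B = 6
These equations allow (A, B) = (-1, -2) or (1, 2).
Impose the point condition(s):
  u(0, 0) = -2  ⟹  B = -2
Only A = -1, B = -2 satisfies everything.
Hence u(x, y) = - x y - 2 e^{y}.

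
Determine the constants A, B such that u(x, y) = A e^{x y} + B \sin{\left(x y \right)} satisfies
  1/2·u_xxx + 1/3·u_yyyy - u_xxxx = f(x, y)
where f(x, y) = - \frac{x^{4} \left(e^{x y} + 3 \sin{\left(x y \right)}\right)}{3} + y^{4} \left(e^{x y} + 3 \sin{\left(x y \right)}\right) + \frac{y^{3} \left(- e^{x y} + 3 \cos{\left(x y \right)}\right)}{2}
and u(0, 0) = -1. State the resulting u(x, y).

Answer: u(x, y) = - e^{x y} - 3 \sin{\left(x y \right)}

Derivation:
Substitute the ansatz u = A e^{x y} + B \sin{\left(x y \right)} into the left-hand side.
Derivatives of the ansatz:
  u_xxx = A y^{3} e^{x y} - B y^{3} \cos{\left(x y \right)}
  u_yyyy = A x^{4} e^{x y} + B x^{4} \sin{\left(x y \right)}
  u_xxxx = A y^{4} e^{x y} + B y^{4} \sin{\left(x y \right)}
Term by term:
  1/2·u_xxx = \frac{A y^{3} e^{x y}}{2} - \frac{B y^{3} \cos{\left(x y \right)}}{2}
  1/3·u_yyyy = \frac{A x^{4} e^{x y}}{3} + \frac{B x^{4} \sin{\left(x y \right)}}{3}
  -u_xxxx = - A y^{4} e^{x y} - B y^{4} \sin{\left(x y \right)}
So the left-hand side equals
  \frac{A x^{4} e^{x y}}{3} - A y^{4} e^{x y} + \frac{A y^{3} e^{x y}}{2} + \frac{B x^{4} \sin{\left(x y \right)}}{3} - B y^{4} \sin{\left(x y \right)} - \frac{B y^{3} \cos{\left(x y \right)}}{2}
This must equal f(x, y) identically; expanded, f = - \frac{x^{4} e^{x y}}{3} - x^{4} \sin{\left(x y \right)} + y^{4} e^{x y} + 3 y^{4} \sin{\left(x y \right)} - \frac{y^{3} e^{x y}}{2} + \frac{3 y^{3} \cos{\left(x y \right)}}{2}.
Matching coefficients of the independent functions:
  [x^{4} e^{x y}]:  \frac{A}{3} = - \frac{1}{3}
  [x^{4} \sin{\left(x y \right)}]:  \frac{B}{3} = -1
  [y^{3} e^{x y}]:  \frac{A}{2} = - \frac{1}{2}
  [y^{3} \cos{\left(x y \right)}]:  - \frac{B}{2} = \frac{3}{2}
  [y^{4} e^{x y}]:  - A = 1
  [y^{4} \sin{\left(x y \right)}]:  - B = 3
Solving: A = -1, B = -3.
Check against the point condition:
  u(0, 0) = -1  ⟹  A = -1  ✓
Hence u(x, y) = - e^{x y} - 3 \sin{\left(x y \right)}.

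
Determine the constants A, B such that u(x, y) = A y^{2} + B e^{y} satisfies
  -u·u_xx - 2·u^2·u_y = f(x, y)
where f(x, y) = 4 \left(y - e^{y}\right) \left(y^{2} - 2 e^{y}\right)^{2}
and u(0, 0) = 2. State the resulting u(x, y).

Substitute the ansatz u = A y^{2} + B e^{y} into the left-hand side.
Derivatives of the ansatz:
  u_xx = 0
  u_y = 2 A y + B e^{y}
Term by term:
  -u·u_xx = 0
  -2·u^2·u_y = - 4 A^{3} y^{5} - 2 A^{2} B y^{4} e^{y} - 8 A^{2} B y^{3} e^{y} - 4 A B^{2} y^{2} e^{2 y} - 4 A B^{2} y e^{2 y} - 2 B^{3} e^{3 y}
So the left-hand side equals
  - 4 A^{3} y^{5} - 2 A^{2} B y^{4} e^{y} - 8 A^{2} B y^{3} e^{y} - 4 A B^{2} y^{2} e^{2 y} - 4 A B^{2} y e^{2 y} - 2 B^{3} e^{3 y}
This must equal f(x, y) identically; expanded, f = 4 y^{5} - 4 y^{4} e^{y} - 16 y^{3} e^{y} + 16 y^{2} e^{2 y} + 16 y e^{2 y} - 16 e^{3 y}.
Matching coefficients of the independent functions:
  [y^{5}]:  - 4 A^{3} = 4
  [y e^{2 y}, y^{2} e^{2 y}]:  - 4 A B^{2} = 16
  [y^{3} e^{y}]:  - 8 A^{2} B = -16
  [y^{4} e^{y}]:  - 2 A^{2} B = -4
  [e^{3 y}]:  - 2 B^{3} = -16
Solving: A = -1, B = 2.
Check against the point condition:
  u(0, 0) = 2  ⟹  B = 2  ✓
Hence u(x, y) = - y^{2} + 2 e^{y}.

Answer: u(x, y) = - y^{2} + 2 e^{y}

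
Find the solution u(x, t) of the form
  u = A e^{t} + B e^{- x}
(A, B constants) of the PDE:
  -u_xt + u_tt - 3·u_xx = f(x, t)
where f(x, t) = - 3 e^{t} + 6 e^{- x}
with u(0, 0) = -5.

Substitute the ansatz u = A e^{t} + B e^{- x} into the left-hand side.
Derivatives of the ansatz:
  u_xt = 0
  u_tt = A e^{t}
  u_xx = B e^{- x}
Term by term:
  -u_xt = 0
  u_tt = A e^{t}
  -3·u_xx = - 3 B e^{- x}
So the left-hand side equals
  A e^{t} - 3 B e^{- x}
This must equal f(x, t) = - 3 e^{t} + 6 e^{- x} identically.
Matching coefficients of the independent functions:
  [e^{t}]:  A = -3
  [e^{- x}]:  - 3 B = 6
Solving: A = -3, B = -2.
Check against the point condition:
  u(0, 0) = -5  ⟹  A + B = -5  ✓
Hence u(x, t) = - 3 e^{t} - 2 e^{- x}.

Answer: u(x, t) = - 3 e^{t} - 2 e^{- x}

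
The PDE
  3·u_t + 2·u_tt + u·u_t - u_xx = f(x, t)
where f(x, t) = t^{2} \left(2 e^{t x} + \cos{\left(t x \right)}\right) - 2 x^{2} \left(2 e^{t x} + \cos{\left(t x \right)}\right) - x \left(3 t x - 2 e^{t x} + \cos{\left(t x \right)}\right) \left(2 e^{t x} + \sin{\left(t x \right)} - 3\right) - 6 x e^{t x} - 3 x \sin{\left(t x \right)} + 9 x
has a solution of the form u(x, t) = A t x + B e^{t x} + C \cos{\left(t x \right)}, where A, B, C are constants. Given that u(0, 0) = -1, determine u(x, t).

Answer: u(x, t) = 3 t x - 2 e^{t x} + \cos{\left(t x \right)}

Derivation:
Substitute the ansatz u = A t x + B e^{t x} + C \cos{\left(t x \right)} into the left-hand side.
Derivatives of the ansatz:
  u_t = A x + B x e^{t x} - C x \sin{\left(t x \right)}
  u_tt = B x^{2} e^{t x} - C x^{2} \cos{\left(t x \right)}
  u_xx = B t^{2} e^{t x} - C t^{2} \cos{\left(t x \right)}
Term by term:
  3·u_t = 3 A x + 3 B x e^{t x} - 3 C x \sin{\left(t x \right)}
  2·u_tt = 2 B x^{2} e^{t x} - 2 C x^{2} \cos{\left(t x \right)}
  u·u_t = A^{2} t x^{2} + A B t x^{2} e^{t x} + A B x e^{t x} - A C t x^{2} \sin{\left(t x \right)} + A C x \cos{\left(t x \right)} + B^{2} x e^{2 t x} - B C x e^{t x} \sin{\left(t x \right)} + B C x e^{t x} \cos{\left(t x \right)} - C^{2} x \sin{\left(t x \right)} \cos{\left(t x \right)}
  -u_xx = - B t^{2} e^{t x} + C t^{2} \cos{\left(t x \right)}
So the left-hand side equals
  A^{2} t x^{2} + A B t x^{2} e^{t x} + A B x e^{t x} - A C t x^{2} \sin{\left(t x \right)} + A C x \cos{\left(t x \right)} + 3 A x + B^{2} x e^{2 t x} - B C x e^{t x} \sin{\left(t x \right)} + B C x e^{t x} \cos{\left(t x \right)} - B t^{2} e^{t x} + 2 B x^{2} e^{t x} + 3 B x e^{t x} - C^{2} x \sin{\left(t x \right)} \cos{\left(t x \right)} + C t^{2} \cos{\left(t x \right)} - 2 C x^{2} \cos{\left(t x \right)} - 3 C x \sin{\left(t x \right)}
This must equal f(x, t) identically; expanded, f = 2 t^{2} e^{t x} + t^{2} \cos{\left(t x \right)} - 6 t x^{2} e^{t x} - 3 t x^{2} \sin{\left(t x \right)} + 9 t x^{2} - 4 x^{2} e^{t x} - 2 x^{2} \cos{\left(t x \right)} + 4 x e^{2 t x} + 2 x e^{t x} \sin{\left(t x \right)} - 2 x e^{t x} \cos{\left(t x \right)} - 12 x e^{t x} - x \sin{\left(t x \right)} \cos{\left(t x \right)} - 3 x \sin{\left(t x \right)} + 3 x \cos{\left(t x \right)} + 9 x.
Matching coefficients of the independent functions:
(each divided by its leading coefficient; functions giving the same equation are listed together)
  [x]:  A - 3 = 0
  [t x^{2}]:  A^{2} - 9 = 0
  [t^{2} e^{t x}, x^{2} e^{t x}]:  B + 2 = 0
  [t^{2} \cos{\left(t x \right)}, x \sin{\left(t x \right)}, x^{2} \cos{\left(t x \right)}]:  C - 1 = 0
  [x e^{t x}]:  A B + 3 B + 12 = 0
  [x e^{2 t x}]:  B^{2} - 4 = 0
  [x \cos{\left(t x \right)}, t x^{2} \sin{\left(t x \right)}]:  A C - 3 = 0
  [t x^{2} e^{t x}]:  A B + 6 = 0
  [x e^{t x} \sin{\left(t x \right)}, x e^{t x} \cos{\left(t x \right)}]:  B C + 2 = 0
  [x \sin{\left(t x \right)} \cos{\left(t x \right)}]:  C^{2} - 1 = 0
Solving: A = 3, B = -2, C = 1.
Check against the point condition:
  u(0, 0) = -1  ⟹  B + C = -1  ✓
Hence u(x, t) = 3 t x - 2 e^{t x} + \cos{\left(t x \right)}.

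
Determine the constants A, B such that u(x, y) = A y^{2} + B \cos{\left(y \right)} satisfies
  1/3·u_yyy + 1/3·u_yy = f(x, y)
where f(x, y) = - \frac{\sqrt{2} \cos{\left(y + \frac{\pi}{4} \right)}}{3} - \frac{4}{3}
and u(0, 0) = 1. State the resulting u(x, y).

Substitute the ansatz u = A y^{2} + B \cos{\left(y \right)} into the left-hand side.
Derivatives of the ansatz:
  u_yyy = B \sin{\left(y \right)}
  u_yy = 2 A - B \cos{\left(y \right)}
Term by term:
  1/3·u_yyy = \frac{B \sin{\left(y \right)}}{3}
  1/3·u_yy = \frac{2 A}{3} - \frac{B \cos{\left(y \right)}}{3}
So the left-hand side equals
  \frac{2 A}{3} + \frac{B \sin{\left(y \right)}}{3} - \frac{B \cos{\left(y \right)}}{3}
This must equal f(x, y) identically; expanded, f = \frac{\sin{\left(y \right)}}{3} - \frac{\cos{\left(y \right)}}{3} - \frac{4}{3}.
Matching coefficients of the independent functions:
  [constant term]:  \frac{2 A}{3} = - \frac{4}{3}
  [\sin{\left(y \right)}]:  \frac{B}{3} = \frac{1}{3}
  [\cos{\left(y \right)}]:  - \frac{B}{3} = - \frac{1}{3}
Solving: A = -2, B = 1.
Check against the point condition:
  u(0, 0) = 1  ⟹  B = 1  ✓
Hence u(x, y) = - 2 y^{2} + \cos{\left(y \right)}.

Answer: u(x, y) = - 2 y^{2} + \cos{\left(y \right)}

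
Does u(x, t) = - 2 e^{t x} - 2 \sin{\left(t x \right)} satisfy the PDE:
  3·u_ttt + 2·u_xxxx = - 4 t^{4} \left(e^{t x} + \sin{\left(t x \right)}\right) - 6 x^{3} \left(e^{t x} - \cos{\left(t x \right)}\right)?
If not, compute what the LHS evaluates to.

Evaluate each term of the left-hand side for u = - 2 e^{t x} - 2 \sin{\left(t x \right)}.
Derivatives:
  u_ttt = - 2 x^{3} e^{t x} + 2 x^{3} \cos{\left(t x \right)}
  u_xxxx = - 2 t^{4} e^{t x} - 2 t^{4} \sin{\left(t x \right)}
Terms:
  3·u_ttt = 6 x^{3} \left(- e^{t x} + \cos{\left(t x \right)}\right)
  2·u_xxxx = - 4 t^{4} \left(e^{t x} + \sin{\left(t x \right)}\right)
Sum: LHS = - 4 t^{4} \left(e^{t x} + \sin{\left(t x \right)}\right) - 6 x^{3} \left(e^{t x} - \cos{\left(t x \right)}\right)
This is exactly the given right-hand side, so u is a solution.

Answer: Yes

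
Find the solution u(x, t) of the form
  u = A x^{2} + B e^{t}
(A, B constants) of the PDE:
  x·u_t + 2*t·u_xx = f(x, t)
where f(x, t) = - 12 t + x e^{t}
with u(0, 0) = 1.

Substitute the ansatz u = A x^{2} + B e^{t} into the left-hand side.
Derivatives of the ansatz:
  u_t = B e^{t}
  u_xx = 2 A
Term by term:
  x·u_t = B x e^{t}
  2*t·u_xx = 4 A t
So the left-hand side equals
  4 A t + B x e^{t}
This must equal f(x, t) = - 12 t + x e^{t} identically.
Matching coefficients of the independent functions:
  [t]:  4 A = -12
  [x e^{t}]:  B = 1
Solving: A = -3, B = 1.
Check against the point condition:
  u(0, 0) = 1  ⟹  B = 1  ✓
Hence u(x, t) = - 3 x^{2} + e^{t}.

Answer: u(x, t) = - 3 x^{2} + e^{t}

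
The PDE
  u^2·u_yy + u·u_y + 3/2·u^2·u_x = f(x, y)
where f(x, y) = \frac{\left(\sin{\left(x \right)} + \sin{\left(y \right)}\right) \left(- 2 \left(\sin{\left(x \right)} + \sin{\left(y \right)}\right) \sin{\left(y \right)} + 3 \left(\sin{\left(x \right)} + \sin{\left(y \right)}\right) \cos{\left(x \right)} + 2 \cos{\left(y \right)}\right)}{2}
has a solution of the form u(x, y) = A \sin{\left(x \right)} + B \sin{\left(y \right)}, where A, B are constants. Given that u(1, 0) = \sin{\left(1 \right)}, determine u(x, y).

Substitute the ansatz u = A \sin{\left(x \right)} + B \sin{\left(y \right)} into the left-hand side.
Derivatives of the ansatz:
  u_yy = - B \sin{\left(y \right)}
  u_y = B \cos{\left(y \right)}
  u_x = A \cos{\left(x \right)}
Term by term:
  u^2·u_yy = - A^{2} B \sin^{2}{\left(x \right)} \sin{\left(y \right)} - 2 A B^{2} \sin{\left(x \right)} \sin^{2}{\left(y \right)} - B^{3} \sin^{3}{\left(y \right)}
  u·u_y = A B \sin{\left(x \right)} \cos{\left(y \right)} + B^{2} \sin{\left(y \right)} \cos{\left(y \right)}
  3/2·u^2·u_x = \frac{3 A^{3} \sin^{2}{\left(x \right)} \cos{\left(x \right)}}{2} + 3 A^{2} B \sin{\left(x \right)} \sin{\left(y \right)} \cos{\left(x \right)} + \frac{3 A B^{2} \sin^{2}{\left(y \right)} \cos{\left(x \right)}}{2}
So the left-hand side equals
  \frac{3 A^{3} \sin^{2}{\left(x \right)} \cos{\left(x \right)}}{2} - A^{2} B \sin^{2}{\left(x \right)} \sin{\left(y \right)} + 3 A^{2} B \sin{\left(x \right)} \sin{\left(y \right)} \cos{\left(x \right)} - 2 A B^{2} \sin{\left(x \right)} \sin^{2}{\left(y \right)} + \frac{3 A B^{2} \sin^{2}{\left(y \right)} \cos{\left(x \right)}}{2} + A B \sin{\left(x \right)} \cos{\left(y \right)} - B^{3} \sin^{3}{\left(y \right)} + B^{2} \sin{\left(y \right)} \cos{\left(y \right)}
This must equal f(x, y) identically; expanded, f = - \sin^{2}{\left(x \right)} \sin{\left(y \right)} + \frac{3 \sin^{2}{\left(x \right)} \cos{\left(x \right)}}{2} - 2 \sin{\left(x \right)} \sin^{2}{\left(y \right)} + 3 \sin{\left(x \right)} \sin{\left(y \right)} \cos{\left(x \right)} + \sin{\left(x \right)} \cos{\left(y \right)} - \sin^{3}{\left(y \right)} + \frac{3 \sin^{2}{\left(y \right)} \cos{\left(x \right)}}{2} + \sin{\left(y \right)} \cos{\left(y \right)}.
Matching coefficients of the independent functions:
  [\sin{\left(x \right)} \sin^{2}{\left(y \right)}]:  - 2 A B^{2} = -2
  [\sin{\left(x \right)} \cos{\left(y \right)}]:  A B = 1
  [\sin^{2}{\left(x \right)} \sin{\left(y \right)}]:  - A^{2} B = -1
  [\sin^{2}{\left(x \right)} \cos{\left(x \right)}]:  \frac{3 A^{3}}{2} = \frac{3}{2}
  [\sin{\left(y \right)} \cos{\left(y \right)}]:  B^{2} = 1
  [\sin^{2}{\left(y \right)} \cos{\left(x \right)}]:  \frac{3 A B^{2}}{2} = \frac{3}{2}
  [\sin{\left(x \right)} \sin{\left(y \right)} \cos{\left(x \right)}]:  3 A^{2} B = 3
  [\sin^{3}{\left(y \right)}]:  - B^{3} = -1
Solving: A = 1, B = 1.
Check against the point condition:
  u(1, 0) = \sin{\left(1 \right)}  ⟹  A \sin{\left(1 \right)} = \sin{\left(1 \right)}  ✓
Hence u(x, y) = \sin{\left(x \right)} + \sin{\left(y \right)}.

Answer: u(x, y) = \sin{\left(x \right)} + \sin{\left(y \right)}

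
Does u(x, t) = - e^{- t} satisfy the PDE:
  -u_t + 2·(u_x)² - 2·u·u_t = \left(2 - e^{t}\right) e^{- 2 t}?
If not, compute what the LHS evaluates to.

Answer: Yes

Derivation:
Evaluate each term of the left-hand side for u = - e^{- t}.
Derivatives:
  u_t = e^{- t}
  u_x = 0
Terms:
  -u_t = - e^{- t}
  2·(u_x)² = 0
  -2·u·u_t = 2 e^{- 2 t}
Sum: LHS = \left(2 - e^{t}\right) e^{- 2 t}
This is exactly the given right-hand side, so u is a solution.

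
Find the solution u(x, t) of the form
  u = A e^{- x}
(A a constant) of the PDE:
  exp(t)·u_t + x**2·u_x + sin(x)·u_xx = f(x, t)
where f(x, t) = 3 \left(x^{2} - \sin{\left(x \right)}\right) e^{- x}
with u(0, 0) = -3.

Substitute the ansatz u = A e^{- x} into the left-hand side.
Derivatives of the ansatz:
  u_t = 0
  u_x = - A e^{- x}
  u_xx = A e^{- x}
Term by term:
  exp(t)·u_t = 0
  x**2·u_x = - A x^{2} e^{- x}
  sin(x)·u_xx = A e^{- x} \sin{\left(x \right)}
So the left-hand side equals
  - A x^{2} e^{- x} + A e^{- x} \sin{\left(x \right)}
This must equal f(x, t) identically; expanded, f = 3 x^{2} e^{- x} - 3 e^{- x} \sin{\left(x \right)}.
Matching coefficients of the independent functions:
  [x^{2} e^{- x}]:  - A = 3
  [e^{- x} \sin{\left(x \right)}]:  A = -3
Solving: A = -3.
Check against the point condition:
  u(0, 0) = -3  ⟹  A = -3  ✓
Hence u(x, t) = - 3 e^{- x}.

Answer: u(x, t) = - 3 e^{- x}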